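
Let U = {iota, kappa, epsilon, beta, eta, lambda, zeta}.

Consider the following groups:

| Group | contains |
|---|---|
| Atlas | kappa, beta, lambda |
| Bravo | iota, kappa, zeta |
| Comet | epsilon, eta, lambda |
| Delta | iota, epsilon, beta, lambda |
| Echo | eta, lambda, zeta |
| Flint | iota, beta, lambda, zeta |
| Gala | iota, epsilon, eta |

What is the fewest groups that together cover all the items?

Bravo, Flint, and Gala cover everything between them: the union {iota, kappa, epsilon, beta, eta, lambda, zeta} is all of U.
No 2 of the 7 groups cover everything (all 21 combinations miss at least one item), so 3 is optimal.

3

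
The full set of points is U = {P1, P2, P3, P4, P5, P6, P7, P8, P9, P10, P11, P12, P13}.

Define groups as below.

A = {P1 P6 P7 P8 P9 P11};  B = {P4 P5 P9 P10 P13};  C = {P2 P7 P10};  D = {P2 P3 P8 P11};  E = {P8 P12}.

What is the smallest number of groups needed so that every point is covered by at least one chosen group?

Take {A, B, D, E}. Their union is {P1, P2, P3, P4, P5, P6, P7, P8, P9, P10, P11, P12, P13}, which is all 13 points.
Only E contains P12, so E is forced; the remaining 11 points need at least 3 more groups (each remaining group adds at most 5) — so at least 4 groups are needed, and 4 is optimal.

4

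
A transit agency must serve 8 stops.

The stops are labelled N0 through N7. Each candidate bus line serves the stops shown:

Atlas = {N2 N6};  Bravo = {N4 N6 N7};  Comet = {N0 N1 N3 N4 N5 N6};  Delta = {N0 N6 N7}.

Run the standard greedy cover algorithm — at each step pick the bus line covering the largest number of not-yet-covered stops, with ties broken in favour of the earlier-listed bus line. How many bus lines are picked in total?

Greedy: pick Comet (covers 6 new) → pick Atlas (covers 1 new) → pick Bravo (covers 1 new). Total picks: 3.

3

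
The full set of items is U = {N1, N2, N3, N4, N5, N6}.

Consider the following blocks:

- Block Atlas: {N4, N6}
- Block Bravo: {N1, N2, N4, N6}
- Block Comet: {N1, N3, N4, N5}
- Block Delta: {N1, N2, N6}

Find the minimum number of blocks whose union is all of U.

2

Comet and Delta cover everything between them: the union {N1, N2, N3, N4, N5, N6} is all of U.
No single block has all 6 items (the largest, Bravo, has 4), so 2 is optimal.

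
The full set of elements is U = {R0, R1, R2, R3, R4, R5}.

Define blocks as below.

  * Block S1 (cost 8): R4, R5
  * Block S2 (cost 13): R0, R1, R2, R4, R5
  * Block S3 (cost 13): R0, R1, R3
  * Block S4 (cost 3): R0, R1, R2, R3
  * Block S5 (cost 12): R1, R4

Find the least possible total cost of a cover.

11

S1, S4 together cover every element (S1 ∪ S4 = {R0, R1, R2, R3, R4, R5}); total cost 8 + 3 = 11.
No covering selection has total cost below 11.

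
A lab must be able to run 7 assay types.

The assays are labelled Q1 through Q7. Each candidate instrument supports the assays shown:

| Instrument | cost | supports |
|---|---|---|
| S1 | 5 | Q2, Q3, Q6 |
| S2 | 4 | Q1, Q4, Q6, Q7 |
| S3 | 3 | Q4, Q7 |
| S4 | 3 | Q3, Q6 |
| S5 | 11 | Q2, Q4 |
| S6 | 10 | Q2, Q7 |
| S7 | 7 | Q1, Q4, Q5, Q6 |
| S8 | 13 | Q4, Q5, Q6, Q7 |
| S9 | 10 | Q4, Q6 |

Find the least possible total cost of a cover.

S1, S3, S7 together cover every assay (S1 ∪ S3 ∪ S7 = {Q1, Q2, Q3, Q4, Q5, Q6, Q7}); total cost 5 + 3 + 7 = 15.
The greedy pick S2, S1, S7 costs 16; no covering selection beats 15.

15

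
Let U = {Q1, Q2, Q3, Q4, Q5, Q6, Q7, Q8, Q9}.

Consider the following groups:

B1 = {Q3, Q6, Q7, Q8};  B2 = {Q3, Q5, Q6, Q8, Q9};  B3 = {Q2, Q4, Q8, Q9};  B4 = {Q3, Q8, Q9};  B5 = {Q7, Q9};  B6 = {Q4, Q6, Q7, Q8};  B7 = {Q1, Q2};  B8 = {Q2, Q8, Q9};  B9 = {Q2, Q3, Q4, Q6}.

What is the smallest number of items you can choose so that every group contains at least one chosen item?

3

H = {Q2, Q8, Q9} meets every group (each contains at least one member of H), and |H| = 3.
No choice of 2 items meets every group, so 3 is the minimum.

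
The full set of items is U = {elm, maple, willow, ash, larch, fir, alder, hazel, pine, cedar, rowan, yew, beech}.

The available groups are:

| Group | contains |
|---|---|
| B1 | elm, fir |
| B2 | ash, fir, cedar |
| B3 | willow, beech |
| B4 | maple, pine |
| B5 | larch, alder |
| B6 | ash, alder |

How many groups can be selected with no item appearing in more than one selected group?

4

B2, B3, B4, B5 are pairwise disjoint (B2={ash,fir,cedar}; B3={willow,beech}; B4={maple,pine}; B5={larch,alder}).
Every remaining group overlaps one of these, and no 5 of the listed groups are pairwise disjoint, so 4 is the maximum.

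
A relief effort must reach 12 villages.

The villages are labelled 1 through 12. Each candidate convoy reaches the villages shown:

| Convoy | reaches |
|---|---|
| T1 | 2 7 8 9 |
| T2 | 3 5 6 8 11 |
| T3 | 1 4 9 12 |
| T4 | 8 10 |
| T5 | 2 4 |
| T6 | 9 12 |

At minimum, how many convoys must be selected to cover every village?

T1 and T2 and T3 and T4 together: T1 ∪ T2 ∪ T3 ∪ T4 = {1, 2, 3, 4, 5, 6, 7, 8, 9, 10, 11, 12} — every village is covered.
Only T4 contains 10, so T4 is forced; the remaining 10 villages need at least 3 more convoys (each remaining convoy adds at most 4) — so at least 4 convoys are needed, and 4 is optimal.

4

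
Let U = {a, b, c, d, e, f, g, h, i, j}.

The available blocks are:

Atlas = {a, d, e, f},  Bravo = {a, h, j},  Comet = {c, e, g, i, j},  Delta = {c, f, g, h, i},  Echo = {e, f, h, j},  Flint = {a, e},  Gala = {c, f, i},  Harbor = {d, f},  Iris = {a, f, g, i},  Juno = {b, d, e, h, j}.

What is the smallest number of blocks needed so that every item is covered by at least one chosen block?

Delta and Iris and Juno together: Delta ∪ Iris ∪ Juno = {a, b, c, d, e, f, g, h, i, j} — every item is covered.
Only Juno contains b, so Juno is forced; the remaining 5 items need at least 2 more blocks (each remaining block adds at most 4) — so at least 3 blocks are needed, and 3 is optimal.

3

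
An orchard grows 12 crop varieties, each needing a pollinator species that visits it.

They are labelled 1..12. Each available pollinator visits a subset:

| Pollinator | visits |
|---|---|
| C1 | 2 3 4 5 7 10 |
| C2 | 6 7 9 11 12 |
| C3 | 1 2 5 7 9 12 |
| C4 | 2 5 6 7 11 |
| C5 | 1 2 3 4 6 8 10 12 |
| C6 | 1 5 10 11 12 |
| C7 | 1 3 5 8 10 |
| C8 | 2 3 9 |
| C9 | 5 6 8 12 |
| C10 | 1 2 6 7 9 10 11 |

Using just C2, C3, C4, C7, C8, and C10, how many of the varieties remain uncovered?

1

Union of C2, C3, C4, C7, C8, C10 = {1, 2, 3, 5, 6, 7, 8, 9, 10, 11, 12}.
Not covered: 4 — 1 variety.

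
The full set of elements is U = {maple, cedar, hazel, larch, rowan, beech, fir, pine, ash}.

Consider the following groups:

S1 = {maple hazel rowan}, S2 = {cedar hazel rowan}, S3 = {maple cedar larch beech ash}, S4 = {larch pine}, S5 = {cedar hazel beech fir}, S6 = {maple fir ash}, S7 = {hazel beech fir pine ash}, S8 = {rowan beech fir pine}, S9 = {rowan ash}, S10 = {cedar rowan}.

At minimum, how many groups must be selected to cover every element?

3

Take {S3, S7, S8}. Their union is {maple, cedar, hazel, larch, rowan, beech, fir, pine, ash}, which is all 9 elements.
No 2 of the 10 groups cover everything (all 45 combinations miss at least one element), so 3 is optimal.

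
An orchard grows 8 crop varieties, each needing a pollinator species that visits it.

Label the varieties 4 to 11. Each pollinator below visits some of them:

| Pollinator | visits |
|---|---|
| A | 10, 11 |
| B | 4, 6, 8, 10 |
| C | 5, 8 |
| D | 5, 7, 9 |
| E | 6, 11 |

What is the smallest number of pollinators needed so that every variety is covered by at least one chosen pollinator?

3

A and B and D together: A ∪ B ∪ D = {4, 5, 6, 7, 8, 9, 10, 11} — every variety is covered.
Only B contains 4, so B is forced; the remaining 4 varieties need at least 2 more pollinators (each remaining pollinator adds at most 3) — so at least 3 pollinators are needed, and 3 is optimal.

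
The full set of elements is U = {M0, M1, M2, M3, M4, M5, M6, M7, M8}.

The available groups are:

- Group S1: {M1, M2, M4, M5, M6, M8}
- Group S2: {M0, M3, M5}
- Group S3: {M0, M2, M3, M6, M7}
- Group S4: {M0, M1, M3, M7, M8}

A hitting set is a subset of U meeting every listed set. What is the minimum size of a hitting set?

2

H = {M0, M2} meets every group (each contains at least one member of H), and |H| = 2.
No single element lies in every group, so at least 2 are needed and 2 is optimal.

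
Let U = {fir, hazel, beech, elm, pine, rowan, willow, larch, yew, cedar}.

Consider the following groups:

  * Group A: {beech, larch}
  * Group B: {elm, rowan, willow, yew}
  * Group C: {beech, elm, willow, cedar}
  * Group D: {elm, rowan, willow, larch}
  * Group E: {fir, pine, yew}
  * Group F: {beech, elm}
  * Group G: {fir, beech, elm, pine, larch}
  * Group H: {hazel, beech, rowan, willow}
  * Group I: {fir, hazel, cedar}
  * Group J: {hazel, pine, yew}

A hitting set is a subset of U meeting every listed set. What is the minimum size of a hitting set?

4

The 4 items {hazel, beech, rowan, yew} hit every group.
No choice of 3 items meets every group, so 4 is the minimum.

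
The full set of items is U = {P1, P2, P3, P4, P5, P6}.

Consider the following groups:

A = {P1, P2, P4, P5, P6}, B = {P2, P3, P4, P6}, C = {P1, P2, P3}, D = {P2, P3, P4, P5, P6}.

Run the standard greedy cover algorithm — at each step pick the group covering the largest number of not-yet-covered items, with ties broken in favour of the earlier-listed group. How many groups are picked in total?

2

Greedy: pick A (covers 5 new) → pick B (covers 1 new). Total picks: 2.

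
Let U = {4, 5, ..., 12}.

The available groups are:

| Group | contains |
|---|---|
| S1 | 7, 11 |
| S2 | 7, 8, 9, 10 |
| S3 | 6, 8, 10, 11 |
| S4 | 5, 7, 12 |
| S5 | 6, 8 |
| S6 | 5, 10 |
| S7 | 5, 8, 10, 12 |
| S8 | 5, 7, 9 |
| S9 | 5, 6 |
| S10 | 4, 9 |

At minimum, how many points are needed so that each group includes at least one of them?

4

Take H = {4, 5, 6, 7}. Each listed group contains at least one of these, so H is a hitting set of size 4.
The groups S1, S5, S6, S10 are pairwise disjoint, so any hitting set needs a separate point for each — at least 4. Hence 4 is optimal.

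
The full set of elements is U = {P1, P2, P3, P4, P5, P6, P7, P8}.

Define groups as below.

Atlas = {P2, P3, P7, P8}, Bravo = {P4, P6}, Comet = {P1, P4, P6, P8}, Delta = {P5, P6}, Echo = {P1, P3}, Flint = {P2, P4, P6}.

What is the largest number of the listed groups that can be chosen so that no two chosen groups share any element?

Delta, Echo are pairwise disjoint (Delta={P5,P6}; Echo={P1,P3}).
Every remaining group overlaps one of these, and no 3 of the listed groups are pairwise disjoint, so 2 is the maximum.

2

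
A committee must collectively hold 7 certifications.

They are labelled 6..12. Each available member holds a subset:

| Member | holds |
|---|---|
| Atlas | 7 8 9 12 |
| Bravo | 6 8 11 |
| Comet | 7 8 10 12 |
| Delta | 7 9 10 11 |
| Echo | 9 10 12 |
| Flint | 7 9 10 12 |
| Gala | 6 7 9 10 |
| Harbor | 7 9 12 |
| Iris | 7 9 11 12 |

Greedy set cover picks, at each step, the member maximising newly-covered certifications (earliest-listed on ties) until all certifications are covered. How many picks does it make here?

3

Greedy: pick Atlas (covers 4 new) → pick Bravo (covers 2 new) → pick Comet (covers 1 new). Total picks: 3.
(The true minimum cover uses only 2 members, so greedy is not optimal here.)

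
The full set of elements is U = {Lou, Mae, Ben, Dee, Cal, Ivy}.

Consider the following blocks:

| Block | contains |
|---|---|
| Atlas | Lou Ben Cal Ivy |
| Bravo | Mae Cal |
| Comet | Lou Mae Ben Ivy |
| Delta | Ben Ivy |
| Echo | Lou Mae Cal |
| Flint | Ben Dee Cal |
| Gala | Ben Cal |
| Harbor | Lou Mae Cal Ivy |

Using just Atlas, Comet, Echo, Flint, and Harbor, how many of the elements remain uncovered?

Union of Atlas, Comet, Echo, Flint, Harbor = {Lou, Mae, Ben, Dee, Cal, Ivy} — that's every element, so 0 are uncovered.

0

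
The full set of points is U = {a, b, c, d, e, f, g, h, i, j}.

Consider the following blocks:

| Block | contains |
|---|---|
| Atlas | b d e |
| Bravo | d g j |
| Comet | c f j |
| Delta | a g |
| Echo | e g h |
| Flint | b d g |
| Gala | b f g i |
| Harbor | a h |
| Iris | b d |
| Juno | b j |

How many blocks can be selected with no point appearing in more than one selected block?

Comet, Flint, Harbor are pairwise disjoint (Comet={c,f,j}; Flint={b,d,g}; Harbor={a,h}).
Every remaining block overlaps one of these, and no 4 of the listed blocks are pairwise disjoint, so 3 is the maximum.

3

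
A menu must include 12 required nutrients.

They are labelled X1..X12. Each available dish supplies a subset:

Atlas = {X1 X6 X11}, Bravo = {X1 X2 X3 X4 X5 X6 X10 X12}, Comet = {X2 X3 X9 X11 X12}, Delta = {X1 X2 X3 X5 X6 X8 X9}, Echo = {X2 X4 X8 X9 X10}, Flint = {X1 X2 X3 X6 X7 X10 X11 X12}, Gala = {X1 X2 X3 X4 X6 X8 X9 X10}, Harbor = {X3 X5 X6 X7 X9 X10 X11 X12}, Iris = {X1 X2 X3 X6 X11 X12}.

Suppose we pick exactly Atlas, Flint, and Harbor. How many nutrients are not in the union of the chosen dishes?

2

Union of Atlas, Flint, Harbor = {X1, X2, X3, X5, X6, X7, X9, X10, X11, X12}.
Not covered: X4, X8 — 2 nutrients.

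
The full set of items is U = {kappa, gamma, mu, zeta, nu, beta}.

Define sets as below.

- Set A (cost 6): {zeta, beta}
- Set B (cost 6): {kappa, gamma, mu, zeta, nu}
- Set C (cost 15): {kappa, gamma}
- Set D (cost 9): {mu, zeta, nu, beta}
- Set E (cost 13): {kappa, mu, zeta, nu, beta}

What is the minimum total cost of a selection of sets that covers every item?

12

A, B together cover every item (A ∪ B = {kappa, gamma, mu, zeta, nu, beta}); total cost 6 + 6 = 12.
No covering selection has total cost below 12.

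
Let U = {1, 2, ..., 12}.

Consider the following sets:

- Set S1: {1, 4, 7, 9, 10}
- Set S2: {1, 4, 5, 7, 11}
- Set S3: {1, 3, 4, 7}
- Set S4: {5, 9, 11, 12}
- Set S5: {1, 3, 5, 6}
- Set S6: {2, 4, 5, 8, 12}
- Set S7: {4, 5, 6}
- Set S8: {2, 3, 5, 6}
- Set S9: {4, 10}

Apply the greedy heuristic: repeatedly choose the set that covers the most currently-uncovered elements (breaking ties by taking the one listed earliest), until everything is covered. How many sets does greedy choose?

Greedy: pick S1 (covers 5 new) → pick S6 (covers 4 new) → pick S5 (covers 2 new) → pick S2 (covers 1 new). Total picks: 4.

4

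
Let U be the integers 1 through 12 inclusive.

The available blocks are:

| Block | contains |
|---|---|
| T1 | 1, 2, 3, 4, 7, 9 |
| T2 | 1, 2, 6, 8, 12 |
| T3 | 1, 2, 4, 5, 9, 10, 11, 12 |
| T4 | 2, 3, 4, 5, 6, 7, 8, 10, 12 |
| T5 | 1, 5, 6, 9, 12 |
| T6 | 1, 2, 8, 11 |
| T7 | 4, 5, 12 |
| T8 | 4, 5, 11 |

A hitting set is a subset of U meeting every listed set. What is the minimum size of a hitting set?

The 2 elements {2, 5} hit every block.
The blocks T6, T7 are pairwise disjoint, so any hitting set needs a separate element for each — at least 2. Hence 2 is optimal.

2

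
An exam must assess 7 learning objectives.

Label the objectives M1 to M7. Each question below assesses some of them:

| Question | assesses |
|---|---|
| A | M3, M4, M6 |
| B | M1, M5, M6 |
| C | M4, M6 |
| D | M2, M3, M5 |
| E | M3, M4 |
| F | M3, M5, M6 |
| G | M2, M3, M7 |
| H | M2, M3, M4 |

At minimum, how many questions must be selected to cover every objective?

3

B and E and G together: B ∪ E ∪ G = {M1, M2, M3, M4, M5, M6, M7} — every objective is covered.
Each question has at most 3 objectives, and 2·3 = 6 < 7 — so at least 3 questions are needed, and 3 is optimal.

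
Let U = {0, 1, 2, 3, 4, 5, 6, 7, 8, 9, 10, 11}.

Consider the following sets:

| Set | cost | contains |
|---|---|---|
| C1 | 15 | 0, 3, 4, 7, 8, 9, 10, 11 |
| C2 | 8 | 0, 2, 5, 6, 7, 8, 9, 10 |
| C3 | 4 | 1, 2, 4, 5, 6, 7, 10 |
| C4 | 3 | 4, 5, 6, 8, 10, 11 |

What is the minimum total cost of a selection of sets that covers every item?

C1, C3 together cover every item (C1 ∪ C3 = {0, 1, 2, 3, 4, 5, 6, 7, 8, 9, 10, 11}); total cost 15 + 4 = 19.
The greedy pick C4, C3, C2, C1 costs 30; no covering selection beats 19.

19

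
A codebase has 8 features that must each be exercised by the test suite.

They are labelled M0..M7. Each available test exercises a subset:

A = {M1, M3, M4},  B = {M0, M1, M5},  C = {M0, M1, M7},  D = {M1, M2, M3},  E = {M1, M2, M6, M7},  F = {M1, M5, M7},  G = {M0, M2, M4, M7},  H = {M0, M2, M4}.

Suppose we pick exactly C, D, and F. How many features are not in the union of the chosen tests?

2

Union of C, D, F = {M0, M1, M2, M3, M5, M7}.
Not covered: M4, M6 — 2 features.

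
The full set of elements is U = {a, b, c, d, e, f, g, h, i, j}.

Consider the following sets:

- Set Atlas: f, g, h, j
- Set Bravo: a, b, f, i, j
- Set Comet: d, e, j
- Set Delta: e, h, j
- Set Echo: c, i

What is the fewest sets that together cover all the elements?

Atlas and Bravo and Comet and Echo together: Atlas ∪ Bravo ∪ Comet ∪ Echo = {a, b, c, d, e, f, g, h, i, j} — every element is covered.
Only Bravo contains a, so Bravo is forced; the remaining 5 elements need at least 3 more sets (each remaining set adds at most 2) — so at least 4 sets are needed, and 4 is optimal.

4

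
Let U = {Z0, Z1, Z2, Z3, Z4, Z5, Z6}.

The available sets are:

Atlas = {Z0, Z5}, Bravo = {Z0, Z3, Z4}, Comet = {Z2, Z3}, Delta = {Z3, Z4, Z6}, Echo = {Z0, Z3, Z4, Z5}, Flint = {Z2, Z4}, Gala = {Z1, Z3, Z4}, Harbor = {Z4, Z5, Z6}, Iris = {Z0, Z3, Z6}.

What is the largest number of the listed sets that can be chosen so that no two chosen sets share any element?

Comet, Harbor are pairwise disjoint (Comet={Z2,Z3}; Harbor={Z4,Z5,Z6}).
Every remaining set overlaps one of these, and no 3 of the listed sets are pairwise disjoint, so 2 is the maximum.

2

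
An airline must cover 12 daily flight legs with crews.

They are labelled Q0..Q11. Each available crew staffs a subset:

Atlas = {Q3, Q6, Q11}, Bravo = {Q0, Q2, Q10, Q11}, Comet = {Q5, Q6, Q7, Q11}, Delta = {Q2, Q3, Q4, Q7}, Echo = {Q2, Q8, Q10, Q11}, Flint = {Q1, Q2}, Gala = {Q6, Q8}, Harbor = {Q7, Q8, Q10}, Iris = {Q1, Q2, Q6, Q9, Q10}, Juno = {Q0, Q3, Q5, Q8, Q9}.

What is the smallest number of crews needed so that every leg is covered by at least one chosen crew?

4

Bravo and Delta and Iris and Juno together: Bravo ∪ Delta ∪ Iris ∪ Juno = {Q0, Q1, Q2, Q3, Q4, Q5, Q6, Q7, Q8, Q9, Q10, Q11} — every leg is covered.
No 3 of the 10 crews cover everything (all 120 combinations miss at least one leg), so 4 is optimal.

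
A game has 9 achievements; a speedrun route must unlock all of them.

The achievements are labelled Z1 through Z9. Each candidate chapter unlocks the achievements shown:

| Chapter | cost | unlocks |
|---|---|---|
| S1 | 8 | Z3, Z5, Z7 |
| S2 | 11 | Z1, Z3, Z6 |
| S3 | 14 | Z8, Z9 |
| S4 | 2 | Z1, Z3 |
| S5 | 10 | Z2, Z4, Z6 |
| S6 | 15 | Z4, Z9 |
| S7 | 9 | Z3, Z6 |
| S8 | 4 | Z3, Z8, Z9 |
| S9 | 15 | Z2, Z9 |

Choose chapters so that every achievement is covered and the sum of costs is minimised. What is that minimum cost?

24

S1, S4, S5, S8 together cover every achievement (S1 ∪ S4 ∪ S5 ∪ S8 = {Z1, Z2, Z3, Z4, Z5, Z6, Z7, Z8, Z9}); total cost 8 + 2 + 10 + 4 = 24.
No covering selection has total cost below 24.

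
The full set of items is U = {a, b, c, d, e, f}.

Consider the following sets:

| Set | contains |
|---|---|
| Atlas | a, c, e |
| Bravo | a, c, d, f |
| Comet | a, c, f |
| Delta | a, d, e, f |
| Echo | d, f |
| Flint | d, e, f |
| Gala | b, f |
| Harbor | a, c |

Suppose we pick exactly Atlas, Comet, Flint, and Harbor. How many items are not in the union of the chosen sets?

1

Union of Atlas, Comet, Flint, Harbor = {a, c, d, e, f}.
Not covered: b — 1 item.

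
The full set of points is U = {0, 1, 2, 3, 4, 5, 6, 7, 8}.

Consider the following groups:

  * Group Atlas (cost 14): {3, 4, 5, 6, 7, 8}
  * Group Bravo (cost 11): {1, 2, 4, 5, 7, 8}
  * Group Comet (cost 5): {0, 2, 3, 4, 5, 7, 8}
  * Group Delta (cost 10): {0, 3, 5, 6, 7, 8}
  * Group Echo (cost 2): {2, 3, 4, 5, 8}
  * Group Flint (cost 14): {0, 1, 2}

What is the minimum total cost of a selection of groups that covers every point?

21

Bravo, Delta together cover every point (Bravo ∪ Delta = {0, 1, 2, 3, 4, 5, 6, 7, 8}); total cost 11 + 10 = 21.
The greedy pick Echo, Comet, Delta, Bravo costs 28; no covering selection beats 21.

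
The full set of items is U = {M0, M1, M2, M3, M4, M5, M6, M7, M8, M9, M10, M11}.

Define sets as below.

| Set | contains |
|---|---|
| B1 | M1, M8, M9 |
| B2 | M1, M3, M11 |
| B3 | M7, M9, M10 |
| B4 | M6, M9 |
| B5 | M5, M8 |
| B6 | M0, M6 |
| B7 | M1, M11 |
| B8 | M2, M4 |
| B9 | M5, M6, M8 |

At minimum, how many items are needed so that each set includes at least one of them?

Take H = {M1, M2, M5, M6, M7}. Each listed set contains at least one of these, so H is a hitting set of size 5.
The sets B2, B3, B5, B6, B8 are pairwise disjoint, so any hitting set needs a separate item for each — at least 5. Hence 5 is optimal.

5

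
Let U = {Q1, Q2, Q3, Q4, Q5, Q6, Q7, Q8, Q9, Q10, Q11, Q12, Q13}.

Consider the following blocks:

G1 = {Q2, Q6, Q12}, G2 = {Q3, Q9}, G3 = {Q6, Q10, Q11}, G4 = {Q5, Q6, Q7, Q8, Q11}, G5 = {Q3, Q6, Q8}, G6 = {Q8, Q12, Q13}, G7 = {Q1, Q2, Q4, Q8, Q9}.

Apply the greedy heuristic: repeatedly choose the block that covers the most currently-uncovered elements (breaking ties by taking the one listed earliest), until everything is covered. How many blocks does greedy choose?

Greedy: pick G4 (covers 5 new) → pick G7 (covers 4 new) → pick G6 (covers 2 new) → pick G2 (covers 1 new) → pick G3 (covers 1 new). Total picks: 5.

5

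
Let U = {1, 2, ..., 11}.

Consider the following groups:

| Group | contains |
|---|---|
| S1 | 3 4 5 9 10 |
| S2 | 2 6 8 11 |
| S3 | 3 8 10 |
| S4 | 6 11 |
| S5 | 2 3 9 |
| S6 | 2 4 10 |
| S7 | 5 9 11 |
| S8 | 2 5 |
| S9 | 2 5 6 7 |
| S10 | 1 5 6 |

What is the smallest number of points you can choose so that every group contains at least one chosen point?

4

Take H = {2, 5, 6, 10}. Each listed group contains at least one of these, so H is a hitting set of size 4.
No choice of 3 points meets every group, so 4 is the minimum.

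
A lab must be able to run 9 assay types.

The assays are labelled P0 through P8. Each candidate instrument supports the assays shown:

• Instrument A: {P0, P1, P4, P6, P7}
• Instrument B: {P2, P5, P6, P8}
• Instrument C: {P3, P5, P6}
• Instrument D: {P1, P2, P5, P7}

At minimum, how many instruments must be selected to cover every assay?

3

A and B and C together: A ∪ B ∪ C = {P0, P1, P2, P3, P4, P5, P6, P7, P8} — every assay is covered.
Only A contains P0, so A is forced; the remaining 4 assays need at least 2 more instruments (each remaining instrument adds at most 3) — so at least 3 instruments are needed, and 3 is optimal.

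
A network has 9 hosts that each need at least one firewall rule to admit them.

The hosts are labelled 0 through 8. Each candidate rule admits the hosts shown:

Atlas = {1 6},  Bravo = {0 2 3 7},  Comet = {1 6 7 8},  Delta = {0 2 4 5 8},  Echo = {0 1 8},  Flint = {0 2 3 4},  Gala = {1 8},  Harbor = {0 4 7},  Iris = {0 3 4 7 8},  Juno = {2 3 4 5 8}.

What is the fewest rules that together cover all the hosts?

Take {Comet, Iris, Juno}. Their union is {0, 1, 2, 3, 4, 5, 6, 7, 8}, which is all 9 hosts.
No 2 of the 10 rules cover everything (all 45 combinations miss at least one host), so 3 is optimal.

3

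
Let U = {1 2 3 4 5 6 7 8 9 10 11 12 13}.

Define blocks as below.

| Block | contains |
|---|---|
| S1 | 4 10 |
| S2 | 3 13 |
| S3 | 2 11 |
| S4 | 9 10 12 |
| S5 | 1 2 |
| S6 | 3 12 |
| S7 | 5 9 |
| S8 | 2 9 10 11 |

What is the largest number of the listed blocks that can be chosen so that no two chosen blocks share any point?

4

S1, S2, S3, S7 are pairwise disjoint (S1={4,10}; S2={3,13}; S3={2,11}; S7={5,9}).
Every remaining block overlaps one of these, and no 5 of the listed blocks are pairwise disjoint, so 4 is the maximum.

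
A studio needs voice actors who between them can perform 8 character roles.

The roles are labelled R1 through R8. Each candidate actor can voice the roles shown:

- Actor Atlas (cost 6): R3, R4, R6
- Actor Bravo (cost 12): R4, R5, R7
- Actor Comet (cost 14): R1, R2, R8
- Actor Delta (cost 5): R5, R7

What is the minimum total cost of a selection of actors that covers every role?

25

Atlas, Comet, Delta together cover every role (Atlas ∪ Comet ∪ Delta = {R1, R2, R3, R4, R5, R6, R7, R8}); total cost 6 + 14 + 5 = 25.
No covering selection has total cost below 25.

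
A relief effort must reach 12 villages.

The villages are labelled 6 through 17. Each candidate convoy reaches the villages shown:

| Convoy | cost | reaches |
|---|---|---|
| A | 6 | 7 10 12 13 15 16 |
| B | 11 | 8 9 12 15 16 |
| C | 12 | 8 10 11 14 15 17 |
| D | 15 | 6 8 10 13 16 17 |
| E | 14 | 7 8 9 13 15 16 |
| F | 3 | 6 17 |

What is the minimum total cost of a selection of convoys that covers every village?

32

A, B, C, F together cover every village (A ∪ B ∪ C ∪ F = {6, 7, 8, 9, 10, 11, 12, 13, 14, 15, 16, 17}); total cost 6 + 11 + 12 + 3 = 32.
No covering selection has total cost below 32.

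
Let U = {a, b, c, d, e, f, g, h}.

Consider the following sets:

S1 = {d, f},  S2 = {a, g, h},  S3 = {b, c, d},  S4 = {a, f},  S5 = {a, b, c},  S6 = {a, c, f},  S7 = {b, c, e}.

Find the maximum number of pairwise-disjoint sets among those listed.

S1, S2, S7 are pairwise disjoint (S1={d,f}; S2={a,g,h}; S7={b,c,e}).
Every remaining set overlaps one of these, and no 4 of the listed sets are pairwise disjoint, so 3 is the maximum.

3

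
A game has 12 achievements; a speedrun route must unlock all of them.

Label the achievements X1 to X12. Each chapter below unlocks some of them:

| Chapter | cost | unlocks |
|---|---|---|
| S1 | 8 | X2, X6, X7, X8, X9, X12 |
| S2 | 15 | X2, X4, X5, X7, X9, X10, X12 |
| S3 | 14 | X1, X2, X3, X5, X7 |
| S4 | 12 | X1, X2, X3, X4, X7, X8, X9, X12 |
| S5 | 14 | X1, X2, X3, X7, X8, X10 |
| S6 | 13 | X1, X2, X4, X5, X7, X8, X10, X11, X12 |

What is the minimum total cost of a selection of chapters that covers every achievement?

S1, S4, S6 together cover every achievement (S1 ∪ S4 ∪ S6 = {X1, X2, X3, X4, X5, X6, X7, X8, X9, X10, X11, X12}); total cost 8 + 12 + 13 = 33.
No covering selection has total cost below 33.

33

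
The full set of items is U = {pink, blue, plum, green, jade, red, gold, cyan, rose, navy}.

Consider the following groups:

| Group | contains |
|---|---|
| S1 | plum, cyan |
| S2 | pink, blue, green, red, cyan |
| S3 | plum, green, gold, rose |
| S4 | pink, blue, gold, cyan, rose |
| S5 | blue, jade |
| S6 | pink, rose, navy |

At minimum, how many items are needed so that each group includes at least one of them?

3

H = {jade, cyan, rose} meets every group (each contains at least one member of H), and |H| = 3.
The groups S1, S5, S6 are pairwise disjoint, so any hitting set needs a separate item for each — at least 3. Hence 3 is optimal.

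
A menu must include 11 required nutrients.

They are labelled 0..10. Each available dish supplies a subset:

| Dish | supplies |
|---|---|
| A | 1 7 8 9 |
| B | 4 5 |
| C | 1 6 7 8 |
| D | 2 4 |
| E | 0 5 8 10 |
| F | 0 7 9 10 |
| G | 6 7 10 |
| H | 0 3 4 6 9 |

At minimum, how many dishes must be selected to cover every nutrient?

4

Take {A, D, E, H}. Their union is {0, 1, 2, 3, 4, 5, 6, 7, 8, 9, 10}, which is all 11 nutrients.
Only D contains 2, so D is forced; the remaining 9 nutrients need at least 3 more dishes (each remaining dish adds at most 4) — so at least 4 dishes are needed, and 4 is optimal.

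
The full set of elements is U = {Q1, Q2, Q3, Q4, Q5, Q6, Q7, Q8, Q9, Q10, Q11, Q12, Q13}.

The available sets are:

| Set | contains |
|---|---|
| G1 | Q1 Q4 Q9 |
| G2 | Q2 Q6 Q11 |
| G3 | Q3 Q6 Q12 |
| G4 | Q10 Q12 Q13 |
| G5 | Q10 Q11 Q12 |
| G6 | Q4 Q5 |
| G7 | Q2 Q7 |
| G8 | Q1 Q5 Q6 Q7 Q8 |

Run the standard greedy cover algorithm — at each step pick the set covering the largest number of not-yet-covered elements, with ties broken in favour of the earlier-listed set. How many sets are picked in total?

5

Greedy: pick G8 (covers 5 new) → pick G4 (covers 3 new) → pick G1 (covers 2 new) → pick G2 (covers 2 new) → pick G3 (covers 1 new). Total picks: 5.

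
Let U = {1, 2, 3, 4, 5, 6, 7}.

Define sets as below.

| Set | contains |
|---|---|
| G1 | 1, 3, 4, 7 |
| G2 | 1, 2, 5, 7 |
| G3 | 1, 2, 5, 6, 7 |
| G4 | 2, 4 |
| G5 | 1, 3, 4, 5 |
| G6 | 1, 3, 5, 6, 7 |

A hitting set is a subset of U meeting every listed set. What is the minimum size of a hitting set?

2

The 2 points {1, 4} hit every set.
The sets G4, G6 are pairwise disjoint, so any hitting set needs a separate point for each — at least 2. Hence 2 is optimal.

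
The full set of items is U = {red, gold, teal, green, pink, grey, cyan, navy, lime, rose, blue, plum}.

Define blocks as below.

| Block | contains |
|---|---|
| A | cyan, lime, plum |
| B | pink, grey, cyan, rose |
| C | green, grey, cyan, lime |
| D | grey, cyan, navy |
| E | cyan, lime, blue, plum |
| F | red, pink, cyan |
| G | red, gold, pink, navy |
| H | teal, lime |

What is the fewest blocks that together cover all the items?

5

B and C and E and G and H together: B ∪ C ∪ E ∪ G ∪ H = {red, gold, teal, green, pink, grey, cyan, navy, lime, rose, blue, plum} — every item is covered.
No 4 of the 8 blocks cover everything (all 70 combinations miss at least one item), so 5 is optimal.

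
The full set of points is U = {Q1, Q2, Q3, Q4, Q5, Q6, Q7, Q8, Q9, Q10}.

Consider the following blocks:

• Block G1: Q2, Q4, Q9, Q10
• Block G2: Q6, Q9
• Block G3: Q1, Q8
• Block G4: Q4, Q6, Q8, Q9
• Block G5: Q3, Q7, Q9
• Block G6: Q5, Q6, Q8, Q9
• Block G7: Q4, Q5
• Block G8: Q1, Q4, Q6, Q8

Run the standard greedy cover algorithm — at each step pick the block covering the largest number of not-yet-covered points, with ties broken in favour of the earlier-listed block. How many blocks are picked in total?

4

Greedy: pick G1 (covers 4 new) → pick G6 (covers 3 new) → pick G5 (covers 2 new) → pick G3 (covers 1 new). Total picks: 4.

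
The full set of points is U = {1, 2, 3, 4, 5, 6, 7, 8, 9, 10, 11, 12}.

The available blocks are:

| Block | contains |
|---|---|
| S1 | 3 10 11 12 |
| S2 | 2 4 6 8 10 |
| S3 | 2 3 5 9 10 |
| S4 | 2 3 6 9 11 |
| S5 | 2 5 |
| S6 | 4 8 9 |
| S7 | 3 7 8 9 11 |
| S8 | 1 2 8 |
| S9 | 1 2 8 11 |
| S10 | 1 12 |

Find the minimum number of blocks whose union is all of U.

4

S2 and S3 and S7 and S10 together: S2 ∪ S3 ∪ S7 ∪ S10 = {1, 2, 3, 4, 5, 6, 7, 8, 9, 10, 11, 12} — every point is covered.
No 3 of the 10 blocks cover everything (all 120 combinations miss at least one point), so 4 is optimal.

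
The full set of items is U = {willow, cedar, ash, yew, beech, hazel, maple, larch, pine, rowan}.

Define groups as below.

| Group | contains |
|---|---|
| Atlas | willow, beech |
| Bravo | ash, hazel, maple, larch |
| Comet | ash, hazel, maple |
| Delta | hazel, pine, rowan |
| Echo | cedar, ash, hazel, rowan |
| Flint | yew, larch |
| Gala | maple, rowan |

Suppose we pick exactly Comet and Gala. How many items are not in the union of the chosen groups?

Union of Comet, Gala = {ash, hazel, maple, rowan}.
Not covered: willow, cedar, yew, beech, larch, pine — 6 items.

6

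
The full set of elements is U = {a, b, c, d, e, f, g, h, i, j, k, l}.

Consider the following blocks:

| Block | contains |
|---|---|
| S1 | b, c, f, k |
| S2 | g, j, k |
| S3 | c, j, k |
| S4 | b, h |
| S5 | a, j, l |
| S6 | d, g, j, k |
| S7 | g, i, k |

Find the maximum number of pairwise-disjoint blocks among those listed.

3

S4, S5, S7 are pairwise disjoint (S4={b,h}; S5={a,j,l}; S7={g,i,k}).
Every remaining block overlaps one of these, and no 4 of the listed blocks are pairwise disjoint, so 3 is the maximum.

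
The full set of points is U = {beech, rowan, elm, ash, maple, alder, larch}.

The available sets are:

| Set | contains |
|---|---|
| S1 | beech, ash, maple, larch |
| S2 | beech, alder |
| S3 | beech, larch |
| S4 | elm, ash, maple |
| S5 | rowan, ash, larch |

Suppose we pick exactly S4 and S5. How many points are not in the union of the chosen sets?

2

Union of S4, S5 = {rowan, elm, ash, maple, larch}.
Not covered: beech, alder — 2 points.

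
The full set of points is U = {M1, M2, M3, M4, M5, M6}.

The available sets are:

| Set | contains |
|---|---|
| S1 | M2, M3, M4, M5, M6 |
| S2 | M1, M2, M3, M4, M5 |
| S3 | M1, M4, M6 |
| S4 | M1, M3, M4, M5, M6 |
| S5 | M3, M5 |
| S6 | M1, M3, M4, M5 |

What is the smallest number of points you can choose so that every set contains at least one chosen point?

2

Take H = {M1, M3}. Each listed set contains at least one of these, so H is a hitting set of size 2.
The sets S3, S5 are pairwise disjoint, so any hitting set needs a separate point for each — at least 2. Hence 2 is optimal.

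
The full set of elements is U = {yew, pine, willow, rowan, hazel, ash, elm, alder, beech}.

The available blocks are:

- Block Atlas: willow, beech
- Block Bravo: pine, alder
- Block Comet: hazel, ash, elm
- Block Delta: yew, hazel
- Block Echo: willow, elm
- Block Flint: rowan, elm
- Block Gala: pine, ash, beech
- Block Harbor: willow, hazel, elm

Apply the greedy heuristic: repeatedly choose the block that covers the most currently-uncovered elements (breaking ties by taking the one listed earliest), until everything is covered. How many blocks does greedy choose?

5

Greedy: pick Comet (covers 3 new) → pick Atlas (covers 2 new) → pick Bravo (covers 2 new) → pick Delta (covers 1 new) → pick Flint (covers 1 new). Total picks: 5.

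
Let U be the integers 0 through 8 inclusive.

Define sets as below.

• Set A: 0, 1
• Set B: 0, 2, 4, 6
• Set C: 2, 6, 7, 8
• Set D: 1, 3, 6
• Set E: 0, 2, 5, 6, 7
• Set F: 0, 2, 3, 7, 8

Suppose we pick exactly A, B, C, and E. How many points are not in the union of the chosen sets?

1

Union of A, B, C, E = {0, 1, 2, 4, 5, 6, 7, 8}.
Not covered: 3 — 1 point.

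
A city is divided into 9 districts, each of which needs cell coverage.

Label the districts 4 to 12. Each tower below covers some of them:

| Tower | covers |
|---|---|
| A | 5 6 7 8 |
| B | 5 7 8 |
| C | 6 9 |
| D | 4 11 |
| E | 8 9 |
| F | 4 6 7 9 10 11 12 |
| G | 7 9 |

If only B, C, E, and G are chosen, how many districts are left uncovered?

4

Union of B, C, E, G = {5, 6, 7, 8, 9}.
Not covered: 4, 10, 11, 12 — 4 districts.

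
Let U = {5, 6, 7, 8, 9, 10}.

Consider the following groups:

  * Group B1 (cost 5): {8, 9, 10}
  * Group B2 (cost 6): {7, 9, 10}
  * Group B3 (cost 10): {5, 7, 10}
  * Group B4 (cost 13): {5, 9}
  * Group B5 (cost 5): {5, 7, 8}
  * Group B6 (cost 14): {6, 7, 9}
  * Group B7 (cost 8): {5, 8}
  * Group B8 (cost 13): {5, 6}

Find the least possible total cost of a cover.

B1, B5, B8 together cover every point (B1 ∪ B5 ∪ B8 = {5, 6, 7, 8, 9, 10}); total cost 5 + 5 + 13 = 23.
No covering selection has total cost below 23.

23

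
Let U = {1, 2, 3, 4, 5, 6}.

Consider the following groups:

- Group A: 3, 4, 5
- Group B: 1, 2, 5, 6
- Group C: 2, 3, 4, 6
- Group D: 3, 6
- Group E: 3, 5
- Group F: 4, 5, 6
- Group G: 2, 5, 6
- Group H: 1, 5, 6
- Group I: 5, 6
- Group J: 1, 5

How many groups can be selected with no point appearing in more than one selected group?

2

C, J are pairwise disjoint (C={2,3,4,6}; J={1,5}).
Every remaining group overlaps one of these, and no 3 of the listed groups are pairwise disjoint, so 2 is the maximum.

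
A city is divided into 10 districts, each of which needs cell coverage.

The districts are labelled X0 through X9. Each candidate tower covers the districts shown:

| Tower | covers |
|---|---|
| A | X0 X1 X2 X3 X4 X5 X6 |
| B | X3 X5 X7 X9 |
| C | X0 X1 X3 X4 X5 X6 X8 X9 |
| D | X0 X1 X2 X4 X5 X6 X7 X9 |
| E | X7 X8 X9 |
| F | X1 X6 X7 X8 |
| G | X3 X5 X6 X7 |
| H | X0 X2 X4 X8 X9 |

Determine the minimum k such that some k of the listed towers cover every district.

2

A and E together: A ∪ E = {X0, X1, X2, X3, X4, X5, X6, X7, X8, X9} — every district is covered.
No single tower has all 10 districts (the largest, C, has 8), so 2 is optimal.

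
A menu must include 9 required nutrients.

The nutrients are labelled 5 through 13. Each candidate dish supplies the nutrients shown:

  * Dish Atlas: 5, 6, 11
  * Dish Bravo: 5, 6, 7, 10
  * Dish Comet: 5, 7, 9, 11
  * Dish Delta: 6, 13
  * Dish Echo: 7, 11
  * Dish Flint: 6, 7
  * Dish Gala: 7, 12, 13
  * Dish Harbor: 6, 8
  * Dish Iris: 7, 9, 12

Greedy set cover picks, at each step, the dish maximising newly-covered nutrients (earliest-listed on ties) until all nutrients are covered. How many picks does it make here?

4

Greedy: pick Bravo (covers 4 new) → pick Comet (covers 2 new) → pick Gala (covers 2 new) → pick Harbor (covers 1 new). Total picks: 4.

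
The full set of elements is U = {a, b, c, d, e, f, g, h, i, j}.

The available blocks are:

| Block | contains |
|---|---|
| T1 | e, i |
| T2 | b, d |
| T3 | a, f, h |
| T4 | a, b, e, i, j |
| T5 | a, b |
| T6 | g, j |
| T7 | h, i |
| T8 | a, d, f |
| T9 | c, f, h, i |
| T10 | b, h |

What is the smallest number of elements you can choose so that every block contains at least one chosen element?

The 4 elements {a, b, i, j} hit every block.
The blocks T1, T2, T3, T6 are pairwise disjoint, so any hitting set needs a separate element for each — at least 4. Hence 4 is optimal.

4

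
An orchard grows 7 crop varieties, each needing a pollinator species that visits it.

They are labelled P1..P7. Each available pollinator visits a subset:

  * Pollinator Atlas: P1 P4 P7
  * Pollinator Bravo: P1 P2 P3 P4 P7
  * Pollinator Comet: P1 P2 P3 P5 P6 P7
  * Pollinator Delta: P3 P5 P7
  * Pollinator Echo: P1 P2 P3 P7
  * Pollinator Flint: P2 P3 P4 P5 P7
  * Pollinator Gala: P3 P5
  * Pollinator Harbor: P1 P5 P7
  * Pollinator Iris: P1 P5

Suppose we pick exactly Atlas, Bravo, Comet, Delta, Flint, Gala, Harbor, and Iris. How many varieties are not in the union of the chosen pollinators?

0

Union of Atlas, Bravo, Comet, Delta, Flint, Gala, Harbor, Iris = {P1, P2, P3, P4, P5, P6, P7} — that's every variety, so 0 are uncovered.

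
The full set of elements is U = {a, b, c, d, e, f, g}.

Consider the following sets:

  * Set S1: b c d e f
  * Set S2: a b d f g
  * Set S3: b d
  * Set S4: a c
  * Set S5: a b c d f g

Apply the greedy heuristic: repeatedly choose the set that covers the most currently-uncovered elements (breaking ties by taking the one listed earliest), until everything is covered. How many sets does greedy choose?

2

Greedy: pick S5 (covers 6 new) → pick S1 (covers 1 new). Total picks: 2.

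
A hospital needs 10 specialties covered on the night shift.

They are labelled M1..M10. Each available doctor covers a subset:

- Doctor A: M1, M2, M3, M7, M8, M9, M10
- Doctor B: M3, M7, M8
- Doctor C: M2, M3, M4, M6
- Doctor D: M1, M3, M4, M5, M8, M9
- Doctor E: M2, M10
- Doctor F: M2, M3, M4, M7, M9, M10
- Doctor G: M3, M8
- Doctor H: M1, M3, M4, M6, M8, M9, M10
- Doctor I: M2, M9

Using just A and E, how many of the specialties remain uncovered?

Union of A, E = {M1, M2, M3, M7, M8, M9, M10}.
Not covered: M4, M5, M6 — 3 specialties.

3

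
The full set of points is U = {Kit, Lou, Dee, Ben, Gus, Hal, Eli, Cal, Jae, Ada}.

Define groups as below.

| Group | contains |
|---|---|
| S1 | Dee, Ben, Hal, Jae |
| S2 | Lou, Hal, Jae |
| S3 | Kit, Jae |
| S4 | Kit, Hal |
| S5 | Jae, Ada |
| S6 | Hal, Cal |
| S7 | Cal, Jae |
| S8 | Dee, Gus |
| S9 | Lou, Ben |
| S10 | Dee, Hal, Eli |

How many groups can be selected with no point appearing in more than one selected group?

S5, S6, S8, S9 are pairwise disjoint (S5={Jae,Ada}; S6={Hal,Cal}; S8={Dee,Gus}; S9={Lou,Ben}).
Every remaining group overlaps one of these, and no 5 of the listed groups are pairwise disjoint, so 4 is the maximum.

4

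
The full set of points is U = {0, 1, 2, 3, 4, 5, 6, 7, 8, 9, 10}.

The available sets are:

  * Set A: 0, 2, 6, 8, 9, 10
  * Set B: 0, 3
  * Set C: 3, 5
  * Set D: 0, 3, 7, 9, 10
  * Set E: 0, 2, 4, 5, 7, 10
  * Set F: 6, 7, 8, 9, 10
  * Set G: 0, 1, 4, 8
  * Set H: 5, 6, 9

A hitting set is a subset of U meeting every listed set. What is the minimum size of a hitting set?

T = {0, 5, 9} meets every set (each contains at least one member of T), and |T| = 3.
No choice of 2 points meets every set, so 3 is the minimum.

3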